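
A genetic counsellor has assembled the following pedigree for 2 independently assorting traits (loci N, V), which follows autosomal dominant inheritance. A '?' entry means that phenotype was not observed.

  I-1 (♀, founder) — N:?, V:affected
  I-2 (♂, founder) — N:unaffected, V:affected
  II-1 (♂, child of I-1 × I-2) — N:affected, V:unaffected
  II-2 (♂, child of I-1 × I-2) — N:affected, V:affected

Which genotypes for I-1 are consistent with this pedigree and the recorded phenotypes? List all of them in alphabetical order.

N/I-1 ? ·: Nn|NN
N/I-2 un ·: nn
N/II-1 aff I-1×I-2: Nn
N/II-2 aff I-1×I-2: Nn
⇒ N over [I-1,I-2,II-1,II-2]: 2 consistent
V/I-1 aff ·: Vv
V/I-2 aff ·: Vv
V/II-1 un I-1×I-2: vv
V/II-2 aff I-1×I-2: Vv|VV
⇒ V over [I-1,I-2,II-1,II-2]: 2 consistent

I-1 ∈ {NN Vv, Nn Vv}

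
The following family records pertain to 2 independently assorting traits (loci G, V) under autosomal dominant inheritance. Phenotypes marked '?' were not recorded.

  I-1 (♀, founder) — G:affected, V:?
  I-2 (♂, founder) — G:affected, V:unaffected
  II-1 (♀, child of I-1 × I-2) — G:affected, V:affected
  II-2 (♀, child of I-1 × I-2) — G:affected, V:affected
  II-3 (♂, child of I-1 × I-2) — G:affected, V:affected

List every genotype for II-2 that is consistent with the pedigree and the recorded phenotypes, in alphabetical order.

II-2 ∈ {GG Vv, Gg Vv}

G/I-1 aff ·: Gg|GG
G/I-2 aff ·: Gg|GG
G/II-1 aff I-1×I-2: Gg|GG
G/II-2 aff I-1×I-2: Gg|GG
G/II-3 aff I-1×I-2: Gg|GG
⇒ G over [I-1,I-2,II-1,II-2,II-3]: 25 consistent
V/I-1 ? ·: Vv|VV
V/I-2 un ·: vv
V/II-1 aff I-1×I-2: Vv
V/II-2 aff I-1×I-2: Vv
V/II-3 aff I-1×I-2: Vv
⇒ V over [I-1,I-2,II-1,II-2,II-3]: 2 consistent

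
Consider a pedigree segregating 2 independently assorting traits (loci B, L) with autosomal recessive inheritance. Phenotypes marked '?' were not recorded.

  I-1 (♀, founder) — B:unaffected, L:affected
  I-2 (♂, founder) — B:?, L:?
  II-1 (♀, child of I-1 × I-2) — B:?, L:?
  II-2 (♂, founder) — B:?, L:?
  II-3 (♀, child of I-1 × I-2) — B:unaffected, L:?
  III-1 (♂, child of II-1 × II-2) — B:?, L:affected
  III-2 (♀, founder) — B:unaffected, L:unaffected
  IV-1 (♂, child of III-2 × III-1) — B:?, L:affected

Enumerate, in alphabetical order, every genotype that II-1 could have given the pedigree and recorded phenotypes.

II-1 ∈ {BB Ll, BB ll, Bb Ll, Bb ll, bb Ll, bb ll}

B/I-1 un ·: BB|Bb
B/I-2 ? ·: BB|Bb|bb
B/II-1 ? I-1×I-2: BB|Bb|bb
B/II-2 ? ·: BB|Bb|bb
B/II-3 un I-1×I-2: BB|Bb
B/III-1 ? II-1×II-2: BB|Bb|bb
B/III-2 un ·: BB|Bb
B/IV-1 ? III-2×III-1: BB|Bb|bb
⇒ B over [I-1,I-2,II-1,II-2,II-3,III-1,III-2,IV-1]: 376 consistent
L/I-1 aff ·: ll
L/I-2 ? ·: LL|Ll|ll
L/II-1 ? I-1×I-2: Ll|ll
L/II-2 ? ·: Ll|ll
L/II-3 ? I-1×I-2: Ll|ll
L/III-1 aff II-1×II-2: ll
L/III-2 un ·: Ll
L/IV-1 aff III-2×III-1: ll
⇒ L over [I-1,I-2,II-1,II-2,II-3,III-1,III-2,IV-1]: 12 consistent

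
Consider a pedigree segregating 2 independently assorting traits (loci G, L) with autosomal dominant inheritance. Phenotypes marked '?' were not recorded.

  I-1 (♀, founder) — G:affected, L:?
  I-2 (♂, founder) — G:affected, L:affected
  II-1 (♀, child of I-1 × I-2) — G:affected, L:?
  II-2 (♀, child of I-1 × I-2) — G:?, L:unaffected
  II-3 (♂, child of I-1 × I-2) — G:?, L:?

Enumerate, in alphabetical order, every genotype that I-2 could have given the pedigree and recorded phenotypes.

I-2 ∈ {GG Ll, Gg Ll}

G/I-1 aff ·: Gg|GG
G/I-2 aff ·: Gg|GG
G/II-1 aff I-1×I-2: Gg|GG
G/II-2 ? I-1×I-2: gg|Gg|GG
G/II-3 ? I-1×I-2: gg|Gg|GG
⇒ G over [I-1,I-2,II-1,II-2,II-3]: 35 consistent
L/I-1 ? ·: ll|Ll
L/I-2 aff ·: Ll
L/II-1 ? I-1×I-2: ll|Ll|LL
L/II-2 un I-1×I-2: ll
L/II-3 ? I-1×I-2: ll|Ll|LL
⇒ L over [I-1,I-2,II-1,II-2,II-3]: 13 consistent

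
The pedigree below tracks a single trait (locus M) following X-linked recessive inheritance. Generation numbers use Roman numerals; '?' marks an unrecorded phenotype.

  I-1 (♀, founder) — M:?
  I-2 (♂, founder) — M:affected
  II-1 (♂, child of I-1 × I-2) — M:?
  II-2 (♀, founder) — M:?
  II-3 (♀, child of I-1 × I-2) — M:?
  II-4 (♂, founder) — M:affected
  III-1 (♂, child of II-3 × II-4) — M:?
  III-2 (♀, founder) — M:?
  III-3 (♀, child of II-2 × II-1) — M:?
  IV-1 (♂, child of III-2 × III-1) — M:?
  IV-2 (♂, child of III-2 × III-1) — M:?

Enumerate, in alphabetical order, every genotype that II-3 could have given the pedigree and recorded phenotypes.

II-3 ∈ {X^MX^m, X^mX^m}

M/I-1 ? ·: X^MX^M|X^MX^m|X^mX^m
M/I-2 aff ·: X^mY
M/II-1 ? I-1×I-2: X^MY|X^mY
M/II-2 ? ·: X^MX^M|X^MX^m|X^mX^m
M/II-3 ? I-1×I-2: X^MX^m|X^mX^m
M/II-4 aff ·: X^mY
M/III-1 ? II-3×II-4: X^MY|X^mY
M/III-2 ? ·: X^MX^M|X^MX^m|X^mX^m
M/III-3 ? II-2×II-1: X^MX^M|X^MX^m|X^mX^m
M/IV-1 ? III-2×III-1: X^MY|X^mY
M/IV-2 ? III-2×III-1: X^MY|X^mY
⇒ M over [I-1,I-2,II-1,II-2,II-3,II-4,III-1,III-2,III-3,IV-1,IV-2]: 216 consistent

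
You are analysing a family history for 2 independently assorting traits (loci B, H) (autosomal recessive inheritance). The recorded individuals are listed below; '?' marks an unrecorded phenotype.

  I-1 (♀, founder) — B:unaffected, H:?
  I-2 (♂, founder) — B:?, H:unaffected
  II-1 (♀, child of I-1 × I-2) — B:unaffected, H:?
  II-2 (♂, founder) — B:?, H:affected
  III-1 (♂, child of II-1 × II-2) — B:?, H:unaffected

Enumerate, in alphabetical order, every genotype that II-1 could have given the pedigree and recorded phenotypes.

II-1 ∈ {BB HH, BB Hh, Bb HH, Bb Hh}

B/I-1 un ·: BB|Bb
B/I-2 ? ·: BB|Bb|bb
B/II-1 un I-1×I-2: BB|Bb
B/II-2 ? ·: BB|Bb|bb
B/III-1 ? II-1×II-2: BB|Bb|bb
⇒ B over [I-1,I-2,II-1,II-2,III-1]: 51 consistent
H/I-1 ? ·: HH|Hh|hh
H/I-2 un ·: HH|Hh
H/II-1 ? I-1×I-2: HH|Hh
H/II-2 aff ·: hh
H/III-1 un II-1×II-2: Hh
⇒ H over [I-1,I-2,II-1,II-2,III-1]: 9 consistent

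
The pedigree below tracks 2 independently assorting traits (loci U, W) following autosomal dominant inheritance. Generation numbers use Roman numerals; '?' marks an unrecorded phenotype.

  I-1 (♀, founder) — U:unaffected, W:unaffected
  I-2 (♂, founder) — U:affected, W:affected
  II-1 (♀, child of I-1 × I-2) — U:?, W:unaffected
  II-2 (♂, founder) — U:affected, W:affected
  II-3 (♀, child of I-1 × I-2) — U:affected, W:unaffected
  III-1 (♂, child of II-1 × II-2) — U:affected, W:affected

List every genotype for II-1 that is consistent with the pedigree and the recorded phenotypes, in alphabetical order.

II-1 ∈ {Uu ww, uu ww}

U/I-1 un ·: uu
U/I-2 aff ·: Uu|UU
U/II-1 ? I-1×I-2: uu|Uu
U/II-2 aff ·: Uu|UU
U/II-3 aff I-1×I-2: Uu
U/III-1 aff II-1×II-2: Uu|UU
⇒ U over [I-1,I-2,II-1,II-2,II-3,III-1]: 10 consistent
W/I-1 un ·: ww
W/I-2 aff ·: Ww
W/II-1 un I-1×I-2: ww
W/II-2 aff ·: Ww|WW
W/II-3 un I-1×I-2: ww
W/III-1 aff II-1×II-2: Ww
⇒ W over [I-1,I-2,II-1,II-2,II-3,III-1]: 2 consistent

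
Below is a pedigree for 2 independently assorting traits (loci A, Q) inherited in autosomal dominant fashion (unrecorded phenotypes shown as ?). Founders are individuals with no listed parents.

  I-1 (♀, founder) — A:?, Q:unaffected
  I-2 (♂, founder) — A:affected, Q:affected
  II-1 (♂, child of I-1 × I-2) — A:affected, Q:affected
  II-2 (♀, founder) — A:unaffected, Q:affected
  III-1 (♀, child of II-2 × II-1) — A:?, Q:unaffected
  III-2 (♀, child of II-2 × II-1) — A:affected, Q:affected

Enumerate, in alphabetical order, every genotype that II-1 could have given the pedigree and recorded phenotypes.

II-1 ∈ {AA Qq, Aa Qq}

A/I-1 ? ·: aa|Aa|AA
A/I-2 aff ·: Aa|AA
A/II-1 aff I-1×I-2: Aa|AA
A/II-2 un ·: aa
A/III-1 ? II-2×II-1: aa|Aa
A/III-2 aff II-2×II-1: Aa
⇒ A over [I-1,I-2,II-1,II-2,III-1,III-2]: 14 consistent
Q/I-1 un ·: qq
Q/I-2 aff ·: Qq|QQ
Q/II-1 aff I-1×I-2: Qq
Q/II-2 aff ·: Qq
Q/III-1 un II-2×II-1: qq
Q/III-2 aff II-2×II-1: Qq|QQ
⇒ Q over [I-1,I-2,II-1,II-2,III-1,III-2]: 4 consistent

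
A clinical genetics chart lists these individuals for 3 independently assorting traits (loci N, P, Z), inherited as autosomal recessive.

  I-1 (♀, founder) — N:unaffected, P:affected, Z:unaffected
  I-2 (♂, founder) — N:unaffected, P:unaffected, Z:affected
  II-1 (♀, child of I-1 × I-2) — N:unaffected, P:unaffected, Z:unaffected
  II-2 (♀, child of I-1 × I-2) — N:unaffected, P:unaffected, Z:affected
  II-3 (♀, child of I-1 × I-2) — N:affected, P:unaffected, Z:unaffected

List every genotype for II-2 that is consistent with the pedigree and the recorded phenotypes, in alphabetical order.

II-2 ∈ {NN Pp zz, Nn Pp zz}

N/I-1 un ·: Nn
N/I-2 un ·: Nn
N/II-1 un I-1×I-2: NN|Nn
N/II-2 un I-1×I-2: NN|Nn
N/II-3 aff I-1×I-2: nn
⇒ N over [I-1,I-2,II-1,II-2,II-3]: 4 consistent
P/I-1 aff ·: pp
P/I-2 un ·: PP|Pp
P/II-1 un I-1×I-2: Pp
P/II-2 un I-1×I-2: Pp
P/II-3 un I-1×I-2: Pp
⇒ P over [I-1,I-2,II-1,II-2,II-3]: 2 consistent
Z/I-1 un ·: Zz
Z/I-2 aff ·: zz
Z/II-1 un I-1×I-2: Zz
Z/II-2 aff I-1×I-2: zz
Z/II-3 un I-1×I-2: Zz
⇒ Z over [I-1,I-2,II-1,II-2,II-3]: 1 consistent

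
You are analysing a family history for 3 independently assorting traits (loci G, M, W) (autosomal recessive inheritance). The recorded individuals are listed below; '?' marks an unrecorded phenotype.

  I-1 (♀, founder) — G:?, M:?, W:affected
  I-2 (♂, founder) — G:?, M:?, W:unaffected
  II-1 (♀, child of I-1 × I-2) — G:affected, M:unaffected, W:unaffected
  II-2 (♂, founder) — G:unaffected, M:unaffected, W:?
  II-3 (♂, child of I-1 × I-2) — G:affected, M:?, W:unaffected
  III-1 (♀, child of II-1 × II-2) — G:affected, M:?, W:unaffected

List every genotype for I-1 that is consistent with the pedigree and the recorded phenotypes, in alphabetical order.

I-1 ∈ {Gg MM ww, Gg Mm ww, Gg mm ww, gg MM ww, gg Mm ww, gg mm ww}

G/I-1 ? ·: Gg|gg
G/I-2 ? ·: Gg|gg
G/II-1 aff I-1×I-2: gg
G/II-2 un ·: Gg
G/II-3 aff I-1×I-2: gg
G/III-1 aff II-1×II-2: gg
⇒ G over [I-1,I-2,II-1,II-2,II-3,III-1]: 4 consistent
M/I-1 ? ·: MM|Mm|mm
M/I-2 ? ·: MM|Mm|mm
M/II-1 un I-1×I-2: MM|Mm
M/II-2 un ·: MM|Mm
M/II-3 ? I-1×I-2: MM|Mm|mm
M/III-1 ? II-1×II-2: MM|Mm|mm
⇒ M over [I-1,I-2,II-1,II-2,II-3,III-1]: 89 consistent
W/I-1 aff ·: ww
W/I-2 un ·: WW|Ww
W/II-1 un I-1×I-2: Ww
W/II-2 ? ·: WW|Ww|ww
W/II-3 un I-1×I-2: Ww
W/III-1 un II-1×II-2: WW|Ww
⇒ W over [I-1,I-2,II-1,II-2,II-3,III-1]: 10 consistent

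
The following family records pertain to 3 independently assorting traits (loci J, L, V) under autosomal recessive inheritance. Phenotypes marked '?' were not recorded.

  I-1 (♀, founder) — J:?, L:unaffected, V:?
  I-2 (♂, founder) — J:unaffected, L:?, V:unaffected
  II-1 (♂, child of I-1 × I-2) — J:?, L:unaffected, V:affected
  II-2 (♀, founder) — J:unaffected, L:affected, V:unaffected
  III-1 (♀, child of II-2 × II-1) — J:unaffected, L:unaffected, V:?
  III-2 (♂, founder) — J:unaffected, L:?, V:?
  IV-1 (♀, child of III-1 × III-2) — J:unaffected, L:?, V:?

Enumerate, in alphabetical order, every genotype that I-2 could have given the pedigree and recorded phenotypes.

I-2 ∈ {JJ LL Vv, JJ Ll Vv, JJ ll Vv, Jj LL Vv, Jj Ll Vv, Jj ll Vv}

J/I-1 ? ·: JJ|Jj|jj
J/I-2 un ·: JJ|Jj
J/II-1 ? I-1×I-2: JJ|Jj|jj
J/II-2 un ·: JJ|Jj
J/III-1 un II-2×II-1: JJ|Jj
J/III-2 un ·: JJ|Jj
J/IV-1 un III-1×III-2: JJ|Jj
⇒ J over [I-1,I-2,II-1,II-2,III-1,III-2,IV-1]: 126 consistent
L/I-1 un ·: LL|Ll
L/I-2 ? ·: LL|Ll|ll
L/II-1 un I-1×I-2: LL|Ll
L/II-2 aff ·: ll
L/III-1 un II-2×II-1: Ll
L/III-2 ? ·: LL|Ll|ll
L/IV-1 ? III-1×III-2: LL|Ll|ll
⇒ L over [I-1,I-2,II-1,II-2,III-1,III-2,IV-1]: 63 consistent
V/I-1 ? ·: Vv|vv
V/I-2 un ·: Vv
V/II-1 aff I-1×I-2: vv
V/II-2 un ·: VV|Vv
V/III-1 ? II-2×II-1: Vv|vv
V/III-2 ? ·: VV|Vv|vv
V/IV-1 ? III-1×III-2: VV|Vv|vv
⇒ V over [I-1,I-2,II-1,II-2,III-1,III-2,IV-1]: 36 consistent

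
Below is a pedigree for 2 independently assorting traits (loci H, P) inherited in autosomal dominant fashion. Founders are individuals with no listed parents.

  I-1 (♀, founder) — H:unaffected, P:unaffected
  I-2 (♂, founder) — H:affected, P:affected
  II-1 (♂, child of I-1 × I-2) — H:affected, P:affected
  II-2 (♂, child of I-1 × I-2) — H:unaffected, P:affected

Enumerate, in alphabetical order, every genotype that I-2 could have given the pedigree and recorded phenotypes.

H/I-1 un ·: hh
H/I-2 aff ·: Hh
H/II-1 aff I-1×I-2: Hh
H/II-2 un I-1×I-2: hh
⇒ H over [I-1,I-2,II-1,II-2]: 1 consistent
P/I-1 un ·: pp
P/I-2 aff ·: Pp|PP
P/II-1 aff I-1×I-2: Pp
P/II-2 aff I-1×I-2: Pp
⇒ P over [I-1,I-2,II-1,II-2]: 2 consistent

I-2 ∈ {Hh PP, Hh Pp}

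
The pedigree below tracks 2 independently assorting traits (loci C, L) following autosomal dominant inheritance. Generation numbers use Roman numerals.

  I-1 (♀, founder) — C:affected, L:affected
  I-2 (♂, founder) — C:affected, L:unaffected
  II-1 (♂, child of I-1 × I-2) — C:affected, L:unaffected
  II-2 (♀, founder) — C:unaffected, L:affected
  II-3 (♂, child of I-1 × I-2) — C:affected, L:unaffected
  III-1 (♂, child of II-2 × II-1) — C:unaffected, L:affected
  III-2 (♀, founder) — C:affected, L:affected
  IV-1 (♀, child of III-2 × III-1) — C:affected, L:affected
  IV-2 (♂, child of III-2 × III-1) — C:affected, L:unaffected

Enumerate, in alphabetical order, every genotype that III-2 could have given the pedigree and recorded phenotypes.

III-2 ∈ {CC Ll, Cc Ll}

C/I-1 aff ·: Cc|CC
C/I-2 aff ·: Cc|CC
C/II-1 aff I-1×I-2: Cc
C/II-2 un ·: cc
C/II-3 aff I-1×I-2: Cc|CC
C/III-1 un II-2×II-1: cc
C/III-2 aff ·: Cc|CC
C/IV-1 aff III-2×III-1: Cc
C/IV-2 aff III-2×III-1: Cc
⇒ C over [I-1,I-2,II-1,II-2,II-3,III-1,III-2,IV-1,IV-2]: 12 consistent
L/I-1 aff ·: Ll
L/I-2 un ·: ll
L/II-1 un I-1×I-2: ll
L/II-2 aff ·: Ll|LL
L/II-3 un I-1×I-2: ll
L/III-1 aff II-2×II-1: Ll
L/III-2 aff ·: Ll
L/IV-1 aff III-2×III-1: Ll|LL
L/IV-2 un III-2×III-1: ll
⇒ L over [I-1,I-2,II-1,II-2,II-3,III-1,III-2,IV-1,IV-2]: 4 consistent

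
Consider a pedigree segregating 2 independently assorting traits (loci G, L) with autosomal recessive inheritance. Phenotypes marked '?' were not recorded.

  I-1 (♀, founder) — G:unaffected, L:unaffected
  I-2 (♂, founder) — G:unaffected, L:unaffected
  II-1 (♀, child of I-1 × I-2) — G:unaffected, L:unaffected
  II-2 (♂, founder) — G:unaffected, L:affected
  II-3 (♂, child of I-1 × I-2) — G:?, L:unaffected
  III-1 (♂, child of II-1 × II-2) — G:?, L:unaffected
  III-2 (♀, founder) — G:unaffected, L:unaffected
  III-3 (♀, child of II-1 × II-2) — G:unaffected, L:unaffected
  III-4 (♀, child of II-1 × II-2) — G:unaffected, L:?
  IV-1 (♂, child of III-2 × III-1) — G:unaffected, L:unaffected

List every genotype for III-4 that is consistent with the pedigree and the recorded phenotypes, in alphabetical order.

III-4 ∈ {GG Ll, GG ll, Gg Ll, Gg ll}

G/I-1 un ·: GG|Gg
G/I-2 un ·: GG|Gg
G/II-1 un I-1×I-2: GG|Gg
G/II-2 un ·: GG|Gg
G/II-3 ? I-1×I-2: GG|Gg|gg
G/III-1 ? II-1×II-2: GG|Gg|gg
G/III-2 un ·: GG|Gg
G/III-3 un II-1×II-2: GG|Gg
G/III-4 un II-1×II-2: GG|Gg
G/IV-1 un III-2×III-1: GG|Gg
⇒ G over [I-1,I-2,II-1,II-2,II-3,III-1,III-2,III-3,III-4,IV-1]: 696 consistent
L/I-1 un ·: LL|Ll
L/I-2 un ·: LL|Ll
L/II-1 un I-1×I-2: LL|Ll
L/II-2 aff ·: ll
L/II-3 un I-1×I-2: LL|Ll
L/III-1 un II-1×II-2: Ll
L/III-2 un ·: LL|Ll
L/III-3 un II-1×II-2: Ll
L/III-4 ? II-1×II-2: Ll|ll
L/IV-1 un III-2×III-1: LL|Ll
⇒ L over [I-1,I-2,II-1,II-2,II-3,III-1,III-2,III-3,III-4,IV-1]: 76 consistent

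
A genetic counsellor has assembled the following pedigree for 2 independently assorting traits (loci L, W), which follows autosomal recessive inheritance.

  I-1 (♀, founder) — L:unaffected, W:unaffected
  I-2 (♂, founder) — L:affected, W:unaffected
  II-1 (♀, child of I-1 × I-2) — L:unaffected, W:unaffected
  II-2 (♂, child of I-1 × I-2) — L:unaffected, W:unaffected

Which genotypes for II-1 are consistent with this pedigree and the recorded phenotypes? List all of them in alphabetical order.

L/I-1 un ·: LL|Ll
L/I-2 aff ·: ll
L/II-1 un I-1×I-2: Ll
L/II-2 un I-1×I-2: Ll
⇒ L over [I-1,I-2,II-1,II-2]: 2 consistent
W/I-1 un ·: WW|Ww
W/I-2 un ·: WW|Ww
W/II-1 un I-1×I-2: WW|Ww
W/II-2 un I-1×I-2: WW|Ww
⇒ W over [I-1,I-2,II-1,II-2]: 13 consistent

II-1 ∈ {Ll WW, Ll Ww}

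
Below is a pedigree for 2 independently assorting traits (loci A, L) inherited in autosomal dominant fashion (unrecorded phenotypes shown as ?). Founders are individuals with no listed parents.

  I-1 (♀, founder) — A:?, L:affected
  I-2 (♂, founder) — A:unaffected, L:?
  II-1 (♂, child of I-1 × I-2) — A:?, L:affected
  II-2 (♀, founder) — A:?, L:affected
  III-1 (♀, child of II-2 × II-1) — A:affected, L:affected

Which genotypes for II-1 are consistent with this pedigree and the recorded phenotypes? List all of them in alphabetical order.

II-1 ∈ {Aa LL, Aa Ll, aa LL, aa Ll}

A/I-1 ? ·: aa|Aa|AA
A/I-2 un ·: aa
A/II-1 ? I-1×I-2: aa|Aa
A/II-2 ? ·: aa|Aa|AA
A/III-1 aff II-2×II-1: Aa|AA
⇒ A over [I-1,I-2,II-1,II-2,III-1]: 14 consistent
L/I-1 aff ·: Ll|LL
L/I-2 ? ·: ll|Ll|LL
L/II-1 aff I-1×I-2: Ll|LL
L/II-2 aff ·: Ll|LL
L/III-1 aff II-2×II-1: Ll|LL
⇒ L over [I-1,I-2,II-1,II-2,III-1]: 32 consistent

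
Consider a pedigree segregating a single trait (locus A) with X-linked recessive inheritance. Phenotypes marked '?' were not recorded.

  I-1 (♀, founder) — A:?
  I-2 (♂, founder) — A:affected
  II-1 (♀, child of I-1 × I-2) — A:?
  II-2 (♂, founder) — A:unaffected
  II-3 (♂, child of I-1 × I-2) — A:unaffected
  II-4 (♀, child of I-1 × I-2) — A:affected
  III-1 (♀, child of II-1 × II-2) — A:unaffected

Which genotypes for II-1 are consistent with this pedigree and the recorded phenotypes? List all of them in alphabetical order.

A/I-1 ? ·: X^AX^a
A/I-2 aff ·: X^aY
A/II-1 ? I-1×I-2: X^AX^a|X^aX^a
A/II-2 un ·: X^AY
A/II-3 un I-1×I-2: X^AY
A/II-4 aff I-1×I-2: X^aX^a
A/III-1 un II-1×II-2: X^AX^A|X^AX^a
⇒ A over [I-1,I-2,II-1,II-2,II-3,II-4,III-1]: 3 consistent

II-1 ∈ {X^AX^a, X^aX^a}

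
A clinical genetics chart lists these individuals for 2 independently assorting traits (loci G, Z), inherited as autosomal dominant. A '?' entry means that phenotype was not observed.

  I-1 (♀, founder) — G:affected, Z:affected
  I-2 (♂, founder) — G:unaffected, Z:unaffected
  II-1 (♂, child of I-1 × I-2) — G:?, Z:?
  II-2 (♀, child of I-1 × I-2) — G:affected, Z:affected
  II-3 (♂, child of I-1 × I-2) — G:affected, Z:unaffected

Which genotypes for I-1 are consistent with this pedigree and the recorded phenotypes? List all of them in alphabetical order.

G/I-1 aff ·: Gg|GG
G/I-2 un ·: gg
G/II-1 ? I-1×I-2: gg|Gg
G/II-2 aff I-1×I-2: Gg
G/II-3 aff I-1×I-2: Gg
⇒ G over [I-1,I-2,II-1,II-2,II-3]: 3 consistent
Z/I-1 aff ·: Zz
Z/I-2 un ·: zz
Z/II-1 ? I-1×I-2: zz|Zz
Z/II-2 aff I-1×I-2: Zz
Z/II-3 un I-1×I-2: zz
⇒ Z over [I-1,I-2,II-1,II-2,II-3]: 2 consistent

I-1 ∈ {GG Zz, Gg Zz}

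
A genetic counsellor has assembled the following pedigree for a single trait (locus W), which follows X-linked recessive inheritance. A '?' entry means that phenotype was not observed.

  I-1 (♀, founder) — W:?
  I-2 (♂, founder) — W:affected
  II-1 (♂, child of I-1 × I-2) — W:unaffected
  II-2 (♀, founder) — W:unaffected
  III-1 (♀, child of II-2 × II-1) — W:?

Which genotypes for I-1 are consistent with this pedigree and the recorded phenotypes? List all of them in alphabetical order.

W/I-1 ? ·: X^WX^W|X^WX^w
W/I-2 aff ·: X^wY
W/II-1 un I-1×I-2: X^WY
W/II-2 un ·: X^WX^W|X^WX^w
W/III-1 ? II-2×II-1: X^WX^W|X^WX^w
⇒ W over [I-1,I-2,II-1,II-2,III-1]: 6 consistent

I-1 ∈ {X^WX^W, X^WX^w}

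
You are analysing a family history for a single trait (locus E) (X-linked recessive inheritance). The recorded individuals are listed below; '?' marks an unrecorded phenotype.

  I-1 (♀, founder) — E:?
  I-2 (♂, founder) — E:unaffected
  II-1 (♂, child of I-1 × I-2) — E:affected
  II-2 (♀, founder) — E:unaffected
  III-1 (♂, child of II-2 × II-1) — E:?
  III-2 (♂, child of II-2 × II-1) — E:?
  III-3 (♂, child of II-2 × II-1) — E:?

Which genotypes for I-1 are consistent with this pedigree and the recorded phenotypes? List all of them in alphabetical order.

I-1 ∈ {X^EX^e, X^eX^e}

E/I-1 ? ·: X^EX^e|X^eX^e
E/I-2 un ·: X^EY
E/II-1 aff I-1×I-2: X^eY
E/II-2 un ·: X^EX^E|X^EX^e
E/III-1 ? II-2×II-1: X^EY|X^eY
E/III-2 ? II-2×II-1: X^EY|X^eY
E/III-3 ? II-2×II-1: X^EY|X^eY
⇒ E over [I-1,I-2,II-1,II-2,III-1,III-2,III-3]: 18 consistent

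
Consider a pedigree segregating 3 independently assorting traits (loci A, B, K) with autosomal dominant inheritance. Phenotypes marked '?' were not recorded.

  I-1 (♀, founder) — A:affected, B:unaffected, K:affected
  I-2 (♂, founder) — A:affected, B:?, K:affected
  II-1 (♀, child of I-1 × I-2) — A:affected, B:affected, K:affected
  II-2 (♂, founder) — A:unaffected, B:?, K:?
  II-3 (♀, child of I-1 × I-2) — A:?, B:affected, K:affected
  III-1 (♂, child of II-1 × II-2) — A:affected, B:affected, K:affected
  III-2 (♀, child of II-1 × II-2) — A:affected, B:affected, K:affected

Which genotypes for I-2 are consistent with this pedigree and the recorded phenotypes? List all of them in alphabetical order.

I-2 ∈ {AA BB KK, AA BB Kk, AA Bb KK, AA Bb Kk, Aa BB KK, Aa BB Kk, Aa Bb KK, Aa Bb Kk}

A/I-1 aff ·: Aa|AA
A/I-2 aff ·: Aa|AA
A/II-1 aff I-1×I-2: Aa|AA
A/II-2 un ·: aa
A/II-3 ? I-1×I-2: aa|Aa|AA
A/III-1 aff II-1×II-2: Aa
A/III-2 aff II-1×II-2: Aa
⇒ A over [I-1,I-2,II-1,II-2,II-3,III-1,III-2]: 15 consistent
B/I-1 un ·: bb
B/I-2 ? ·: Bb|BB
B/II-1 aff I-1×I-2: Bb
B/II-2 ? ·: bb|Bb|BB
B/II-3 aff I-1×I-2: Bb
B/III-1 aff II-1×II-2: Bb|BB
B/III-2 aff II-1×II-2: Bb|BB
⇒ B over [I-1,I-2,II-1,II-2,II-3,III-1,III-2]: 18 consistent
K/I-1 aff ·: Kk|KK
K/I-2 aff ·: Kk|KK
K/II-1 aff I-1×I-2: Kk|KK
K/II-2 ? ·: kk|Kk|KK
K/II-3 aff I-1×I-2: Kk|KK
K/III-1 aff II-1×II-2: Kk|KK
K/III-2 aff II-1×II-2: Kk|KK
⇒ K over [I-1,I-2,II-1,II-2,II-3,III-1,III-2]: 96 consistent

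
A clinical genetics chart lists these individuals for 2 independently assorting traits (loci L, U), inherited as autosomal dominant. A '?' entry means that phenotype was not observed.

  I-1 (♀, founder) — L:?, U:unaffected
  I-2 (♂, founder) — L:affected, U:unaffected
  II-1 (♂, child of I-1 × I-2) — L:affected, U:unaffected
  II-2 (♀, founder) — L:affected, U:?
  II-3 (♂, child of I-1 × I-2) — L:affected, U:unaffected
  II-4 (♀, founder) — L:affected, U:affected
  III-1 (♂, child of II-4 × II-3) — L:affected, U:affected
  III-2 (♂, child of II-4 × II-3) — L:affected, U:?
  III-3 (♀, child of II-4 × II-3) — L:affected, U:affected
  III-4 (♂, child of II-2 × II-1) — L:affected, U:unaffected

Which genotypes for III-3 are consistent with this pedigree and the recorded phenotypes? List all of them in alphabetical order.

L/I-1 ? ·: ll|Ll|LL
L/I-2 aff ·: Ll|LL
L/II-1 aff I-1×I-2: Ll|LL
L/II-2 aff ·: Ll|LL
L/II-3 aff I-1×I-2: Ll|LL
L/II-4 aff ·: Ll|LL
L/III-1 aff II-4×II-3: Ll|LL
L/III-2 aff II-4×II-3: Ll|LL
L/III-3 aff II-4×II-3: Ll|LL
L/III-4 aff II-2×II-1: Ll|LL
⇒ L over [I-1,I-2,II-1,II-2,II-3,II-4,III-1,III-2,III-3,III-4]: 680 consistent
U/I-1 un ·: uu
U/I-2 un ·: uu
U/II-1 un I-1×I-2: uu
U/II-2 ? ·: uu|Uu
U/II-3 un I-1×I-2: uu
U/II-4 aff ·: Uu|UU
U/III-1 aff II-4×II-3: Uu
U/III-2 ? II-4×II-3: uu|Uu
U/III-3 aff II-4×II-3: Uu
U/III-4 un II-2×II-1: uu
⇒ U over [I-1,I-2,II-1,II-2,II-3,II-4,III-1,III-2,III-3,III-4]: 6 consistent

III-3 ∈ {LL Uu, Ll Uu}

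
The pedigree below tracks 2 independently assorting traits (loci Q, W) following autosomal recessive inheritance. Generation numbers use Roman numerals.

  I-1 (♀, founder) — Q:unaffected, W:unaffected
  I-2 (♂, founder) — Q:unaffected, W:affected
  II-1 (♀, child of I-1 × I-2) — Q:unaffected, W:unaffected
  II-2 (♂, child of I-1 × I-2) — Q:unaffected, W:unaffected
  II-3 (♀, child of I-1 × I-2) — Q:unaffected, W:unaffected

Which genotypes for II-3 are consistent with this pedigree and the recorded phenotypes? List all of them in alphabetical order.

Q/I-1 un ·: QQ|Qq
Q/I-2 un ·: QQ|Qq
Q/II-1 un I-1×I-2: QQ|Qq
Q/II-2 un I-1×I-2: QQ|Qq
Q/II-3 un I-1×I-2: QQ|Qq
⇒ Q over [I-1,I-2,II-1,II-2,II-3]: 25 consistent
W/I-1 un ·: WW|Ww
W/I-2 aff ·: ww
W/II-1 un I-1×I-2: Ww
W/II-2 un I-1×I-2: Ww
W/II-3 un I-1×I-2: Ww
⇒ W over [I-1,I-2,II-1,II-2,II-3]: 2 consistent

II-3 ∈ {QQ Ww, Qq Ww}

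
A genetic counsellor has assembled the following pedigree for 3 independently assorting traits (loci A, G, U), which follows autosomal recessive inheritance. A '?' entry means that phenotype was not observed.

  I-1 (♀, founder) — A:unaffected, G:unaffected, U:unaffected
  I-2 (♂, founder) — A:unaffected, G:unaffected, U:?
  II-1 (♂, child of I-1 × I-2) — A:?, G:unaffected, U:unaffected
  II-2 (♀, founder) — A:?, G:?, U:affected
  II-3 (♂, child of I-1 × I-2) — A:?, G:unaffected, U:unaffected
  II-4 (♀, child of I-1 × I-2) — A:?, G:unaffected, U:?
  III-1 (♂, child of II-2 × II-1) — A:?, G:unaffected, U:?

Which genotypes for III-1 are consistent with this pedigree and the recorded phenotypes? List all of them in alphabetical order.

A/I-1 un ·: AA|Aa
A/I-2 un ·: AA|Aa
A/II-1 ? I-1×I-2: AA|Aa|aa
A/II-2 ? ·: AA|Aa|aa
A/II-3 ? I-1×I-2: AA|Aa|aa
A/II-4 ? I-1×I-2: AA|Aa|aa
A/III-1 ? II-2×II-1: AA|Aa|aa
⇒ A over [I-1,I-2,II-1,II-2,II-3,II-4,III-1]: 227 consistent
G/I-1 un ·: GG|Gg
G/I-2 un ·: GG|Gg
G/II-1 un I-1×I-2: GG|Gg
G/II-2 ? ·: GG|Gg|gg
G/II-3 un I-1×I-2: GG|Gg
G/II-4 un I-1×I-2: GG|Gg
G/III-1 un II-2×II-1: GG|Gg
⇒ G over [I-1,I-2,II-1,II-2,II-3,II-4,III-1]: 112 consistent
U/I-1 un ·: UU|Uu
U/I-2 ? ·: UU|Uu|uu
U/II-1 un I-1×I-2: UU|Uu
U/II-2 aff ·: uu
U/II-3 un I-1×I-2: UU|Uu
U/II-4 ? I-1×I-2: UU|Uu|uu
U/III-1 ? II-2×II-1: Uu|uu
⇒ U over [I-1,I-2,II-1,II-2,II-3,II-4,III-1]: 49 consistent

III-1 ∈ {AA GG Uu, AA GG uu, AA Gg Uu, AA Gg uu, Aa GG Uu, Aa GG uu, Aa Gg Uu, Aa Gg uu, aa GG Uu, aa GG uu, aa Gg Uu, aa Gg uu}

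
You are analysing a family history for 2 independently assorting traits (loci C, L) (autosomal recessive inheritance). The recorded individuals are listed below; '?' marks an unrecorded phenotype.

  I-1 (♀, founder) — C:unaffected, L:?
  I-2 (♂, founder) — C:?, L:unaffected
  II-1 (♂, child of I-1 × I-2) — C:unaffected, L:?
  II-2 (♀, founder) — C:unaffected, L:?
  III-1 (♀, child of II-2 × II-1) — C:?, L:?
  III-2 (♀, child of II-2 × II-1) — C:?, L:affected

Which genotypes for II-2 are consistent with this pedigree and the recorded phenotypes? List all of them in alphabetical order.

C/I-1 un ·: CC|Cc
C/I-2 ? ·: CC|Cc|cc
C/II-1 un I-1×I-2: CC|Cc
C/II-2 un ·: CC|Cc
C/III-1 ? II-2×II-1: CC|Cc|cc
C/III-2 ? II-2×II-1: CC|Cc|cc
⇒ C over [I-1,I-2,II-1,II-2,III-1,III-2]: 85 consistent
L/I-1 ? ·: LL|Ll|ll
L/I-2 un ·: LL|Ll
L/II-1 ? I-1×I-2: Ll|ll
L/II-2 ? ·: Ll|ll
L/III-1 ? II-2×II-1: LL|Ll|ll
L/III-2 aff II-2×II-1: ll
⇒ L over [I-1,I-2,II-1,II-2,III-1,III-2]: 31 consistent

II-2 ∈ {CC Ll, CC ll, Cc Ll, Cc ll}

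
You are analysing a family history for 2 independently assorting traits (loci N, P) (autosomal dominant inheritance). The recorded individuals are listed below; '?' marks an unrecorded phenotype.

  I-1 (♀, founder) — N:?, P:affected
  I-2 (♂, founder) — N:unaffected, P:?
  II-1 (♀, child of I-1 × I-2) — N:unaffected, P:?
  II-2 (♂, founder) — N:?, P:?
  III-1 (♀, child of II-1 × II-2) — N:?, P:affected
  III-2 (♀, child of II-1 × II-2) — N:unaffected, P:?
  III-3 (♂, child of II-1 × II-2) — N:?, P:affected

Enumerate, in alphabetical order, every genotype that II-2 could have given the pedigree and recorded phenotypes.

II-2 ∈ {Nn PP, Nn Pp, Nn pp, nn PP, nn Pp, nn pp}

N/I-1 ? ·: nn|Nn
N/I-2 un ·: nn
N/II-1 un I-1×I-2: nn
N/II-2 ? ·: nn|Nn
N/III-1 ? II-1×II-2: nn|Nn
N/III-2 un II-1×II-2: nn
N/III-3 ? II-1×II-2: nn|Nn
⇒ N over [I-1,I-2,II-1,II-2,III-1,III-2,III-3]: 10 consistent
P/I-1 aff ·: Pp|PP
P/I-2 ? ·: pp|Pp|PP
P/II-1 ? I-1×I-2: pp|Pp|PP
P/II-2 ? ·: pp|Pp|PP
P/III-1 aff II-1×II-2: Pp|PP
P/III-2 ? II-1×II-2: pp|Pp|PP
P/III-3 aff II-1×II-2: Pp|PP
⇒ P over [I-1,I-2,II-1,II-2,III-1,III-2,III-3]: 156 consistent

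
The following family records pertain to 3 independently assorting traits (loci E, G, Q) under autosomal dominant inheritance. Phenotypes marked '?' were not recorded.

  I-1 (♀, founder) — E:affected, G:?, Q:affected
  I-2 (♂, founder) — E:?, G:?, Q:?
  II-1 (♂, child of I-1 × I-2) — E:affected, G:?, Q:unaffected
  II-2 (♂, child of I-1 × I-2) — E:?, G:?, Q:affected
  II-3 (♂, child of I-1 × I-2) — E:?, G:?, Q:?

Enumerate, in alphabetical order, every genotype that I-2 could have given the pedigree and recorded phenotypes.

I-2 ∈ {EE GG Qq, EE GG qq, EE Gg Qq, EE Gg qq, EE gg Qq, EE gg qq, Ee GG Qq, Ee GG qq, Ee Gg Qq, Ee Gg qq, Ee gg Qq, Ee gg qq, ee GG Qq, ee GG qq, ee Gg Qq, ee Gg qq, ee gg Qq, ee gg qq}

E/I-1 aff ·: Ee|EE
E/I-2 ? ·: ee|Ee|EE
E/II-1 aff I-1×I-2: Ee|EE
E/II-2 ? I-1×I-2: ee|Ee|EE
E/II-3 ? I-1×I-2: ee|Ee|EE
⇒ E over [I-1,I-2,II-1,II-2,II-3]: 40 consistent
G/I-1 ? ·: gg|Gg|GG
G/I-2 ? ·: gg|Gg|GG
G/II-1 ? I-1×I-2: gg|Gg|GG
G/II-2 ? I-1×I-2: gg|Gg|GG
G/II-3 ? I-1×I-2: gg|Gg|GG
⇒ G over [I-1,I-2,II-1,II-2,II-3]: 63 consistent
Q/I-1 aff ·: Qq
Q/I-2 ? ·: qq|Qq
Q/II-1 un I-1×I-2: qq
Q/II-2 aff I-1×I-2: Qq|QQ
Q/II-3 ? I-1×I-2: qq|Qq|QQ
⇒ Q over [I-1,I-2,II-1,II-2,II-3]: 8 consistent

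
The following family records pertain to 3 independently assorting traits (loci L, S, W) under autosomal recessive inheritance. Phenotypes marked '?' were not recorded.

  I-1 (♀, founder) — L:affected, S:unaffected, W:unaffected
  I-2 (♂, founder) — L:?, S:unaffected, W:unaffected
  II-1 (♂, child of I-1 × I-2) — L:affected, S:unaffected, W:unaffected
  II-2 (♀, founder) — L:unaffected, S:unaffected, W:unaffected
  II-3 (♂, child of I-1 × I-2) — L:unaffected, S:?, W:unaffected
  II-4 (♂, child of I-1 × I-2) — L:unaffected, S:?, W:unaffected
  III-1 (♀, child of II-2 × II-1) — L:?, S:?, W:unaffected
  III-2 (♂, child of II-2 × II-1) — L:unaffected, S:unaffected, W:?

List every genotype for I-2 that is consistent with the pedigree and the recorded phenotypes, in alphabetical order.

L/I-1 aff ·: ll
L/I-2 ? ·: Ll
L/II-1 aff I-1×I-2: ll
L/II-2 un ·: LL|Ll
L/II-3 un I-1×I-2: Ll
L/II-4 un I-1×I-2: Ll
L/III-1 ? II-2×II-1: Ll|ll
L/III-2 un II-2×II-1: Ll
⇒ L over [I-1,I-2,II-1,II-2,II-3,II-4,III-1,III-2]: 3 consistent
S/I-1 un ·: SS|Ss
S/I-2 un ·: SS|Ss
S/II-1 un I-1×I-2: SS|Ss
S/II-2 un ·: SS|Ss
S/II-3 ? I-1×I-2: SS|Ss|ss
S/II-4 ? I-1×I-2: SS|Ss|ss
S/III-1 ? II-2×II-1: SS|Ss|ss
S/III-2 un II-2×II-1: SS|Ss
⇒ S over [I-1,I-2,II-1,II-2,II-3,II-4,III-1,III-2]: 260 consistent
W/I-1 un ·: WW|Ww
W/I-2 un ·: WW|Ww
W/II-1 un I-1×I-2: WW|Ww
W/II-2 un ·: WW|Ww
W/II-3 un I-1×I-2: WW|Ww
W/II-4 un I-1×I-2: WW|Ww
W/III-1 un II-2×II-1: WW|Ww
W/III-2 ? II-2×II-1: WW|Ww|ww
⇒ W over [I-1,I-2,II-1,II-2,II-3,II-4,III-1,III-2]: 185 consistent

I-2 ∈ {Ll SS WW, Ll SS Ww, Ll Ss WW, Ll Ss Ww}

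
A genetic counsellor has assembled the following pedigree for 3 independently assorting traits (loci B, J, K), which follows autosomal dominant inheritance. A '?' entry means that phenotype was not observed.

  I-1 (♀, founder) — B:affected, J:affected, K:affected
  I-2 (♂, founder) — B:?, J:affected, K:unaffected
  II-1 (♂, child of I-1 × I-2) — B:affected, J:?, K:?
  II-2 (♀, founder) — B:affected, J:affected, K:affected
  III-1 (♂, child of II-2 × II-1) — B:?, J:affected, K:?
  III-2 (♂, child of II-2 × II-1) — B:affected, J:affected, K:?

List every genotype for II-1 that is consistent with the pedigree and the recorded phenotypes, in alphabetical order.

B/I-1 aff ·: Bb|BB
B/I-2 ? ·: bb|Bb|BB
B/II-1 aff I-1×I-2: Bb|BB
B/II-2 aff ·: Bb|BB
B/III-1 ? II-2×II-1: bb|Bb|BB
B/III-2 aff II-2×II-1: Bb|BB
⇒ B over [I-1,I-2,II-1,II-2,III-1,III-2]: 70 consistent
J/I-1 aff ·: Jj|JJ
J/I-2 aff ·: Jj|JJ
J/II-1 ? I-1×I-2: jj|Jj|JJ
J/II-2 aff ·: Jj|JJ
J/III-1 aff II-2×II-1: Jj|JJ
J/III-2 aff II-2×II-1: Jj|JJ
⇒ J over [I-1,I-2,II-1,II-2,III-1,III-2]: 46 consistent
K/I-1 aff ·: Kk|KK
K/I-2 un ·: kk
K/II-1 ? I-1×I-2: kk|Kk
K/II-2 aff ·: Kk|KK
K/III-1 ? II-2×II-1: kk|Kk|KK
K/III-2 ? II-2×II-1: kk|Kk|KK
⇒ K over [I-1,I-2,II-1,II-2,III-1,III-2]: 31 consistent

II-1 ∈ {BB JJ Kk, BB JJ kk, BB Jj Kk, BB Jj kk, BB jj Kk, BB jj kk, Bb JJ Kk, Bb JJ kk, Bb Jj Kk, Bb Jj kk, Bb jj Kk, Bb jj kk}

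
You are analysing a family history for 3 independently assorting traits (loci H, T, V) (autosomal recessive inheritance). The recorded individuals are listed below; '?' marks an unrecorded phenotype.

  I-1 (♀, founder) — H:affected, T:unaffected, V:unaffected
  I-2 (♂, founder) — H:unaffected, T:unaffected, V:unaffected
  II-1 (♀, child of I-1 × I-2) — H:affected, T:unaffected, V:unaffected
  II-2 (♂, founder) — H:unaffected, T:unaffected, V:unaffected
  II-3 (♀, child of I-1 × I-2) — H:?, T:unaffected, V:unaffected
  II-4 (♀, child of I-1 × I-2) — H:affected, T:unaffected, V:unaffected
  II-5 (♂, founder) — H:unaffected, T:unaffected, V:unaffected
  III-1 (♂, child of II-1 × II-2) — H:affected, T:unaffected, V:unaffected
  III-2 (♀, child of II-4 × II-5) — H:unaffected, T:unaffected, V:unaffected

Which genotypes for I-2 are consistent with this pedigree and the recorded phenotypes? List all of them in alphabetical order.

I-2 ∈ {Hh TT VV, Hh TT Vv, Hh Tt VV, Hh Tt Vv}

H/I-1 aff ·: hh
H/I-2 un ·: Hh
H/II-1 aff I-1×I-2: hh
H/II-2 un ·: Hh
H/II-3 ? I-1×I-2: Hh|hh
H/II-4 aff I-1×I-2: hh
H/II-5 un ·: HH|Hh
H/III-1 aff II-1×II-2: hh
H/III-2 un II-4×II-5: Hh
⇒ H over [I-1,I-2,II-1,II-2,II-3,II-4,II-5,III-1,III-2]: 4 consistent
T/I-1 un ·: TT|Tt
T/I-2 un ·: TT|Tt
T/II-1 un I-1×I-2: TT|Tt
T/II-2 un ·: TT|Tt
T/II-3 un I-1×I-2: TT|Tt
T/II-4 un I-1×I-2: TT|Tt
T/II-5 un ·: TT|Tt
T/III-1 un II-1×II-2: TT|Tt
T/III-2 un II-4×II-5: TT|Tt
⇒ T over [I-1,I-2,II-1,II-2,II-3,II-4,II-5,III-1,III-2]: 303 consistent
V/I-1 un ·: VV|Vv
V/I-2 un ·: VV|Vv
V/II-1 un I-1×I-2: VV|Vv
V/II-2 un ·: VV|Vv
V/II-3 un I-1×I-2: VV|Vv
V/II-4 un I-1×I-2: VV|Vv
V/II-5 un ·: VV|Vv
V/III-1 un II-1×II-2: VV|Vv
V/III-2 un II-4×II-5: VV|Vv
⇒ V over [I-1,I-2,II-1,II-2,II-3,II-4,II-5,III-1,III-2]: 303 consistent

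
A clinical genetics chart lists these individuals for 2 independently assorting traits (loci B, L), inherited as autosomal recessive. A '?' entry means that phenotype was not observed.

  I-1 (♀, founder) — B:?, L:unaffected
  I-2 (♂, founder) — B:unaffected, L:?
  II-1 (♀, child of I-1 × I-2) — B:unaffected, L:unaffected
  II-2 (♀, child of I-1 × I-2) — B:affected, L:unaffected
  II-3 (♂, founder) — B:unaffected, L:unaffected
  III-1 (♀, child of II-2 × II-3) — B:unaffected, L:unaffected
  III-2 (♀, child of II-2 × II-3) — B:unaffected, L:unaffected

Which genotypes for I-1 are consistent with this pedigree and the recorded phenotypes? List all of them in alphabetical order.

I-1 ∈ {Bb LL, Bb Ll, bb LL, bb Ll}

B/I-1 ? ·: Bb|bb
B/I-2 un ·: Bb
B/II-1 un I-1×I-2: BB|Bb
B/II-2 aff I-1×I-2: bb
B/II-3 un ·: BB|Bb
B/III-1 un II-2×II-3: Bb
B/III-2 un II-2×II-3: Bb
⇒ B over [I-1,I-2,II-1,II-2,II-3,III-1,III-2]: 6 consistent
L/I-1 un ·: LL|Ll
L/I-2 ? ·: LL|Ll|ll
L/II-1 un I-1×I-2: LL|Ll
L/II-2 un I-1×I-2: LL|Ll
L/II-3 un ·: LL|Ll
L/III-1 un II-2×II-3: LL|Ll
L/III-2 un II-2×II-3: LL|Ll
⇒ L over [I-1,I-2,II-1,II-2,II-3,III-1,III-2]: 99 consistent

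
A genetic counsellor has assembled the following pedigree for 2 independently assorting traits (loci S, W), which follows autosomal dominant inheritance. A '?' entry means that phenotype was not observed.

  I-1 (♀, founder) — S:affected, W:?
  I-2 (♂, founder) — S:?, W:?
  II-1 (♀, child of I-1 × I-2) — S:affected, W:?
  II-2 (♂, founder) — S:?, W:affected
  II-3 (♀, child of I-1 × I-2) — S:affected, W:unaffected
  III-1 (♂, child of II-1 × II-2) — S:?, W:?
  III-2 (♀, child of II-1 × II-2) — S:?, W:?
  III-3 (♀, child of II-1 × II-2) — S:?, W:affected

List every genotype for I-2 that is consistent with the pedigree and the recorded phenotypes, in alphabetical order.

I-2 ∈ {SS Ww, SS ww, Ss Ww, Ss ww, ss Ww, ss ww}

S/I-1 aff ·: Ss|SS
S/I-2 ? ·: ss|Ss|SS
S/II-1 aff I-1×I-2: Ss|SS
S/II-2 ? ·: ss|Ss|SS
S/II-3 aff I-1×I-2: Ss|SS
S/III-1 ? II-1×II-2: ss|Ss|SS
S/III-2 ? II-1×II-2: ss|Ss|SS
S/III-3 ? II-1×II-2: ss|Ss|SS
⇒ S over [I-1,I-2,II-1,II-2,II-3,III-1,III-2,III-3]: 414 consistent
W/I-1 ? ·: ww|Ww
W/I-2 ? ·: ww|Ww
W/II-1 ? I-1×I-2: ww|Ww|WW
W/II-2 aff ·: Ww|WW
W/II-3 un I-1×I-2: ww
W/III-1 ? II-1×II-2: ww|Ww|WW
W/III-2 ? II-1×II-2: ww|Ww|WW
W/III-3 aff II-1×II-2: Ww|WW
⇒ W over [I-1,I-2,II-1,II-2,II-3,III-1,III-2,III-3]: 107 consistent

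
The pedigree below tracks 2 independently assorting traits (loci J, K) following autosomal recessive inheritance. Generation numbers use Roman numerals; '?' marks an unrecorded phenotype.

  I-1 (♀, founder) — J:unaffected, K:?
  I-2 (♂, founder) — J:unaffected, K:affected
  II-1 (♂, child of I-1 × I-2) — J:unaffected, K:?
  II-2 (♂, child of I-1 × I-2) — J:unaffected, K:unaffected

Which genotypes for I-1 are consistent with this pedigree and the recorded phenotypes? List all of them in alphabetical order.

I-1 ∈ {JJ KK, JJ Kk, Jj KK, Jj Kk}

J/I-1 un ·: JJ|Jj
J/I-2 un ·: JJ|Jj
J/II-1 un I-1×I-2: JJ|Jj
J/II-2 un I-1×I-2: JJ|Jj
⇒ J over [I-1,I-2,II-1,II-2]: 13 consistent
K/I-1 ? ·: KK|Kk
K/I-2 aff ·: kk
K/II-1 ? I-1×I-2: Kk|kk
K/II-2 un I-1×I-2: Kk
⇒ K over [I-1,I-2,II-1,II-2]: 3 consistent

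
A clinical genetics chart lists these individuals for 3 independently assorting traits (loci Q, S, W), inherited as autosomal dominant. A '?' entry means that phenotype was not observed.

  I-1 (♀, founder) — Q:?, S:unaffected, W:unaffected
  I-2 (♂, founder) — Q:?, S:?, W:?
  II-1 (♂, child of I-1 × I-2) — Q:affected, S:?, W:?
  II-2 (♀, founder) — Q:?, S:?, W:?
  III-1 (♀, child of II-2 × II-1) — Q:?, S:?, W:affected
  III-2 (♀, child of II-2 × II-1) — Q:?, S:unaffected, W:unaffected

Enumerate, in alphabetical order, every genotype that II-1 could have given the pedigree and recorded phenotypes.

Q/I-1 ? ·: qq|Qq|QQ
Q/I-2 ? ·: qq|Qq|QQ
Q/II-1 aff I-1×I-2: Qq|QQ
Q/II-2 ? ·: qq|Qq|QQ
Q/III-1 ? II-2×II-1: qq|Qq|QQ
Q/III-2 ? II-2×II-1: qq|Qq|QQ
⇒ Q over [I-1,I-2,II-1,II-2,III-1,III-2]: 143 consistent
S/I-1 un ·: ss
S/I-2 ? ·: ss|Ss|SS
S/II-1 ? I-1×I-2: ss|Ss
S/II-2 ? ·: ss|Ss
S/III-1 ? II-2×II-1: ss|Ss|SS
S/III-2 un II-2×II-1: ss
⇒ S over [I-1,I-2,II-1,II-2,III-1,III-2]: 16 consistent
W/I-1 un ·: ww
W/I-2 ? ·: ww|Ww|WW
W/II-1 ? I-1×I-2: ww|Ww
W/II-2 ? ·: ww|Ww
W/III-1 aff II-2×II-1: Ww|WW
W/III-2 un II-2×II-1: ww
⇒ W over [I-1,I-2,II-1,II-2,III-1,III-2]: 8 consistent

II-1 ∈ {QQ Ss Ww, QQ Ss ww, QQ ss Ww, QQ ss ww, Qq Ss Ww, Qq Ss ww, Qq ss Ww, Qq ss ww}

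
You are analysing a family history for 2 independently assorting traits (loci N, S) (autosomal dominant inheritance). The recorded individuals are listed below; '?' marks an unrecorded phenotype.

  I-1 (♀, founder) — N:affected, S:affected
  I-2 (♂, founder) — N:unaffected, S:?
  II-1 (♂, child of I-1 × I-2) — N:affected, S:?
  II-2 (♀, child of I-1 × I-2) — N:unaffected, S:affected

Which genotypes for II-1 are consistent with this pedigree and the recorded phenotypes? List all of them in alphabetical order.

II-1 ∈ {Nn SS, Nn Ss, Nn ss}

N/I-1 aff ·: Nn
N/I-2 un ·: nn
N/II-1 aff I-1×I-2: Nn
N/II-2 un I-1×I-2: nn
⇒ N over [I-1,I-2,II-1,II-2]: 1 consistent
S/I-1 aff ·: Ss|SS
S/I-2 ? ·: ss|Ss|SS
S/II-1 ? I-1×I-2: ss|Ss|SS
S/II-2 aff I-1×I-2: Ss|SS
⇒ S over [I-1,I-2,II-1,II-2]: 18 consistent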